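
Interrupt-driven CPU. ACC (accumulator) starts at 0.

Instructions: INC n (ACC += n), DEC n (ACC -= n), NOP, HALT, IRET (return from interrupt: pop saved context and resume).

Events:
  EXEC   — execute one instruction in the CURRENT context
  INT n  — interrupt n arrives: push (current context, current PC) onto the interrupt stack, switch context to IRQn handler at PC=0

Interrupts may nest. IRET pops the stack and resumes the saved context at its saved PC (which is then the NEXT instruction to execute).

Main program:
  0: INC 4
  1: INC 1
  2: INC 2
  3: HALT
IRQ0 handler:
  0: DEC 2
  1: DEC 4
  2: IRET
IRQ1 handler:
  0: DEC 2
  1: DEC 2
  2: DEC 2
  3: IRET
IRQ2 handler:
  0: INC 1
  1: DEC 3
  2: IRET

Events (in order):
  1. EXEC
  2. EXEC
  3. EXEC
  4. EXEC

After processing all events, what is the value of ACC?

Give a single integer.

Answer: 7

Derivation:
Event 1 (EXEC): [MAIN] PC=0: INC 4 -> ACC=4
Event 2 (EXEC): [MAIN] PC=1: INC 1 -> ACC=5
Event 3 (EXEC): [MAIN] PC=2: INC 2 -> ACC=7
Event 4 (EXEC): [MAIN] PC=3: HALT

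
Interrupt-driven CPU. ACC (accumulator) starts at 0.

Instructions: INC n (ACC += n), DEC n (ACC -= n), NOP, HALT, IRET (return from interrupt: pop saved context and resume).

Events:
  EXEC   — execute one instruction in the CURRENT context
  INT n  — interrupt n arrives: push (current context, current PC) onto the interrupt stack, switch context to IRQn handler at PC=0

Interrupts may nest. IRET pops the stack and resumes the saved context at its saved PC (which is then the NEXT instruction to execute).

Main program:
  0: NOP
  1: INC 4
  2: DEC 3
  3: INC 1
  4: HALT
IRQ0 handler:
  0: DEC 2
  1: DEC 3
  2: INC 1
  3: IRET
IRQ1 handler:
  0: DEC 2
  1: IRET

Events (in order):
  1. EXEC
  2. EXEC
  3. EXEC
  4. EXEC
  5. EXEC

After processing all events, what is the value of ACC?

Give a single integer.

Event 1 (EXEC): [MAIN] PC=0: NOP
Event 2 (EXEC): [MAIN] PC=1: INC 4 -> ACC=4
Event 3 (EXEC): [MAIN] PC=2: DEC 3 -> ACC=1
Event 4 (EXEC): [MAIN] PC=3: INC 1 -> ACC=2
Event 5 (EXEC): [MAIN] PC=4: HALT

Answer: 2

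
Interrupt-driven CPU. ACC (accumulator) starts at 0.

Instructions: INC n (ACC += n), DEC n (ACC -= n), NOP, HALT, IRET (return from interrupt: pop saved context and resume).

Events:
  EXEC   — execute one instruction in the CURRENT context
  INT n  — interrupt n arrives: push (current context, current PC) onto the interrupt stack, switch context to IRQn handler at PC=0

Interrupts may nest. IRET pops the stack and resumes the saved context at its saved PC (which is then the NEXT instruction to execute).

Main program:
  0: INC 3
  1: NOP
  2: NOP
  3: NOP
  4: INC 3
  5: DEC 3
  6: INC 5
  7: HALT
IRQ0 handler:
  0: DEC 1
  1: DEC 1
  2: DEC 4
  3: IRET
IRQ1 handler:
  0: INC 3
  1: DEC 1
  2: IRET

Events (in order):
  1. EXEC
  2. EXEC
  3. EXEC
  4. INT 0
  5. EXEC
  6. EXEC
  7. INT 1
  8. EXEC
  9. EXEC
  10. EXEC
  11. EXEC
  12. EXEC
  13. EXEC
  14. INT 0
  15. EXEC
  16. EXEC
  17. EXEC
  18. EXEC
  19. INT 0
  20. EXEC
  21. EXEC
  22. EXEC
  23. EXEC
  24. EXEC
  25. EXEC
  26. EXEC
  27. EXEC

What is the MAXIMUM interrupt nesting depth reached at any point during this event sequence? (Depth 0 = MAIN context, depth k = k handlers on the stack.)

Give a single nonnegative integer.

Answer: 2

Derivation:
Event 1 (EXEC): [MAIN] PC=0: INC 3 -> ACC=3 [depth=0]
Event 2 (EXEC): [MAIN] PC=1: NOP [depth=0]
Event 3 (EXEC): [MAIN] PC=2: NOP [depth=0]
Event 4 (INT 0): INT 0 arrives: push (MAIN, PC=3), enter IRQ0 at PC=0 (depth now 1) [depth=1]
Event 5 (EXEC): [IRQ0] PC=0: DEC 1 -> ACC=2 [depth=1]
Event 6 (EXEC): [IRQ0] PC=1: DEC 1 -> ACC=1 [depth=1]
Event 7 (INT 1): INT 1 arrives: push (IRQ0, PC=2), enter IRQ1 at PC=0 (depth now 2) [depth=2]
Event 8 (EXEC): [IRQ1] PC=0: INC 3 -> ACC=4 [depth=2]
Event 9 (EXEC): [IRQ1] PC=1: DEC 1 -> ACC=3 [depth=2]
Event 10 (EXEC): [IRQ1] PC=2: IRET -> resume IRQ0 at PC=2 (depth now 1) [depth=1]
Event 11 (EXEC): [IRQ0] PC=2: DEC 4 -> ACC=-1 [depth=1]
Event 12 (EXEC): [IRQ0] PC=3: IRET -> resume MAIN at PC=3 (depth now 0) [depth=0]
Event 13 (EXEC): [MAIN] PC=3: NOP [depth=0]
Event 14 (INT 0): INT 0 arrives: push (MAIN, PC=4), enter IRQ0 at PC=0 (depth now 1) [depth=1]
Event 15 (EXEC): [IRQ0] PC=0: DEC 1 -> ACC=-2 [depth=1]
Event 16 (EXEC): [IRQ0] PC=1: DEC 1 -> ACC=-3 [depth=1]
Event 17 (EXEC): [IRQ0] PC=2: DEC 4 -> ACC=-7 [depth=1]
Event 18 (EXEC): [IRQ0] PC=3: IRET -> resume MAIN at PC=4 (depth now 0) [depth=0]
Event 19 (INT 0): INT 0 arrives: push (MAIN, PC=4), enter IRQ0 at PC=0 (depth now 1) [depth=1]
Event 20 (EXEC): [IRQ0] PC=0: DEC 1 -> ACC=-8 [depth=1]
Event 21 (EXEC): [IRQ0] PC=1: DEC 1 -> ACC=-9 [depth=1]
Event 22 (EXEC): [IRQ0] PC=2: DEC 4 -> ACC=-13 [depth=1]
Event 23 (EXEC): [IRQ0] PC=3: IRET -> resume MAIN at PC=4 (depth now 0) [depth=0]
Event 24 (EXEC): [MAIN] PC=4: INC 3 -> ACC=-10 [depth=0]
Event 25 (EXEC): [MAIN] PC=5: DEC 3 -> ACC=-13 [depth=0]
Event 26 (EXEC): [MAIN] PC=6: INC 5 -> ACC=-8 [depth=0]
Event 27 (EXEC): [MAIN] PC=7: HALT [depth=0]
Max depth observed: 2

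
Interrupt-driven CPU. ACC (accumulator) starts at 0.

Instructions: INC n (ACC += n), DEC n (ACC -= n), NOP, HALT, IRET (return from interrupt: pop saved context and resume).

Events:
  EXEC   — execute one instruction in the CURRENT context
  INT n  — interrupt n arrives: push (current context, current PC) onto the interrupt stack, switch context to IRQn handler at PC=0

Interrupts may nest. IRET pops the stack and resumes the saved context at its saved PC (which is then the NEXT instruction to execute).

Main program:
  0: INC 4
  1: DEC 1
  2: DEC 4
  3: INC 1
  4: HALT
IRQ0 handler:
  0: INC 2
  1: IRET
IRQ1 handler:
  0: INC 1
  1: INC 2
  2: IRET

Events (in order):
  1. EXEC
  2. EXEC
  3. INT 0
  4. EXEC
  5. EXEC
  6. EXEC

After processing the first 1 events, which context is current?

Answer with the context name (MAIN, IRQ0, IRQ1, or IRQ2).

Answer: MAIN

Derivation:
Event 1 (EXEC): [MAIN] PC=0: INC 4 -> ACC=4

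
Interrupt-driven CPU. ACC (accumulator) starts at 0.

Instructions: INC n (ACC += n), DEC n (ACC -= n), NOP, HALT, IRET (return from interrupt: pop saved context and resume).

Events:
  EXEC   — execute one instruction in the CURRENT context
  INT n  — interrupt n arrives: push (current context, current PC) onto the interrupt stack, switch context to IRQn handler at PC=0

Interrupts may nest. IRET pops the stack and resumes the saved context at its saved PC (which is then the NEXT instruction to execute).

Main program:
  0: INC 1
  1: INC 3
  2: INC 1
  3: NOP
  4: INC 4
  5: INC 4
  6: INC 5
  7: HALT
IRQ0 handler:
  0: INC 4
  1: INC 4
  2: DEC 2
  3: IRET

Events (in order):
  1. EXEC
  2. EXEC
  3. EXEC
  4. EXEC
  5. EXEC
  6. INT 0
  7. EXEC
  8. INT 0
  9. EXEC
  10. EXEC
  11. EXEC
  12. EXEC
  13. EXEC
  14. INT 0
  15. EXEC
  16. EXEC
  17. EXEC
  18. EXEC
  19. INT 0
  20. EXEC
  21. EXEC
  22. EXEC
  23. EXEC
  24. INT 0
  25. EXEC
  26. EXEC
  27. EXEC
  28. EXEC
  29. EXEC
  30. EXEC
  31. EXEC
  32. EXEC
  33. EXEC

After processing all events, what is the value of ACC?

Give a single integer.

Answer: 48

Derivation:
Event 1 (EXEC): [MAIN] PC=0: INC 1 -> ACC=1
Event 2 (EXEC): [MAIN] PC=1: INC 3 -> ACC=4
Event 3 (EXEC): [MAIN] PC=2: INC 1 -> ACC=5
Event 4 (EXEC): [MAIN] PC=3: NOP
Event 5 (EXEC): [MAIN] PC=4: INC 4 -> ACC=9
Event 6 (INT 0): INT 0 arrives: push (MAIN, PC=5), enter IRQ0 at PC=0 (depth now 1)
Event 7 (EXEC): [IRQ0] PC=0: INC 4 -> ACC=13
Event 8 (INT 0): INT 0 arrives: push (IRQ0, PC=1), enter IRQ0 at PC=0 (depth now 2)
Event 9 (EXEC): [IRQ0] PC=0: INC 4 -> ACC=17
Event 10 (EXEC): [IRQ0] PC=1: INC 4 -> ACC=21
Event 11 (EXEC): [IRQ0] PC=2: DEC 2 -> ACC=19
Event 12 (EXEC): [IRQ0] PC=3: IRET -> resume IRQ0 at PC=1 (depth now 1)
Event 13 (EXEC): [IRQ0] PC=1: INC 4 -> ACC=23
Event 14 (INT 0): INT 0 arrives: push (IRQ0, PC=2), enter IRQ0 at PC=0 (depth now 2)
Event 15 (EXEC): [IRQ0] PC=0: INC 4 -> ACC=27
Event 16 (EXEC): [IRQ0] PC=1: INC 4 -> ACC=31
Event 17 (EXEC): [IRQ0] PC=2: DEC 2 -> ACC=29
Event 18 (EXEC): [IRQ0] PC=3: IRET -> resume IRQ0 at PC=2 (depth now 1)
Event 19 (INT 0): INT 0 arrives: push (IRQ0, PC=2), enter IRQ0 at PC=0 (depth now 2)
Event 20 (EXEC): [IRQ0] PC=0: INC 4 -> ACC=33
Event 21 (EXEC): [IRQ0] PC=1: INC 4 -> ACC=37
Event 22 (EXEC): [IRQ0] PC=2: DEC 2 -> ACC=35
Event 23 (EXEC): [IRQ0] PC=3: IRET -> resume IRQ0 at PC=2 (depth now 1)
Event 24 (INT 0): INT 0 arrives: push (IRQ0, PC=2), enter IRQ0 at PC=0 (depth now 2)
Event 25 (EXEC): [IRQ0] PC=0: INC 4 -> ACC=39
Event 26 (EXEC): [IRQ0] PC=1: INC 4 -> ACC=43
Event 27 (EXEC): [IRQ0] PC=2: DEC 2 -> ACC=41
Event 28 (EXEC): [IRQ0] PC=3: IRET -> resume IRQ0 at PC=2 (depth now 1)
Event 29 (EXEC): [IRQ0] PC=2: DEC 2 -> ACC=39
Event 30 (EXEC): [IRQ0] PC=3: IRET -> resume MAIN at PC=5 (depth now 0)
Event 31 (EXEC): [MAIN] PC=5: INC 4 -> ACC=43
Event 32 (EXEC): [MAIN] PC=6: INC 5 -> ACC=48
Event 33 (EXEC): [MAIN] PC=7: HALT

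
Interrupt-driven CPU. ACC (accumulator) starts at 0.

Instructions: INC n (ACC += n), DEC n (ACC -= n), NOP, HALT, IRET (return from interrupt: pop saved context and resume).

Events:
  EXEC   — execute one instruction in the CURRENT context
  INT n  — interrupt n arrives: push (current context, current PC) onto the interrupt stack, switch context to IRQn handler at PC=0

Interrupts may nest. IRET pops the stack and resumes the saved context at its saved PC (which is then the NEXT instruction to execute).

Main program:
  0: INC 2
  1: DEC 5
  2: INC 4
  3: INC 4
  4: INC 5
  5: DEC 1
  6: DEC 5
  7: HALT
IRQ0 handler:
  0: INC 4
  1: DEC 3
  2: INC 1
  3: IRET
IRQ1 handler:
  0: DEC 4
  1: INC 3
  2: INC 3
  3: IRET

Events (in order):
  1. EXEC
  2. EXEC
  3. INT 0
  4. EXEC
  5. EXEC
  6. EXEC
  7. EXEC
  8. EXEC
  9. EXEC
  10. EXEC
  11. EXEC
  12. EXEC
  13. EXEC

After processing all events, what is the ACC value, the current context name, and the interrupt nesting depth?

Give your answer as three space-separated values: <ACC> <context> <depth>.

Event 1 (EXEC): [MAIN] PC=0: INC 2 -> ACC=2
Event 2 (EXEC): [MAIN] PC=1: DEC 5 -> ACC=-3
Event 3 (INT 0): INT 0 arrives: push (MAIN, PC=2), enter IRQ0 at PC=0 (depth now 1)
Event 4 (EXEC): [IRQ0] PC=0: INC 4 -> ACC=1
Event 5 (EXEC): [IRQ0] PC=1: DEC 3 -> ACC=-2
Event 6 (EXEC): [IRQ0] PC=2: INC 1 -> ACC=-1
Event 7 (EXEC): [IRQ0] PC=3: IRET -> resume MAIN at PC=2 (depth now 0)
Event 8 (EXEC): [MAIN] PC=2: INC 4 -> ACC=3
Event 9 (EXEC): [MAIN] PC=3: INC 4 -> ACC=7
Event 10 (EXEC): [MAIN] PC=4: INC 5 -> ACC=12
Event 11 (EXEC): [MAIN] PC=5: DEC 1 -> ACC=11
Event 12 (EXEC): [MAIN] PC=6: DEC 5 -> ACC=6
Event 13 (EXEC): [MAIN] PC=7: HALT

Answer: 6 MAIN 0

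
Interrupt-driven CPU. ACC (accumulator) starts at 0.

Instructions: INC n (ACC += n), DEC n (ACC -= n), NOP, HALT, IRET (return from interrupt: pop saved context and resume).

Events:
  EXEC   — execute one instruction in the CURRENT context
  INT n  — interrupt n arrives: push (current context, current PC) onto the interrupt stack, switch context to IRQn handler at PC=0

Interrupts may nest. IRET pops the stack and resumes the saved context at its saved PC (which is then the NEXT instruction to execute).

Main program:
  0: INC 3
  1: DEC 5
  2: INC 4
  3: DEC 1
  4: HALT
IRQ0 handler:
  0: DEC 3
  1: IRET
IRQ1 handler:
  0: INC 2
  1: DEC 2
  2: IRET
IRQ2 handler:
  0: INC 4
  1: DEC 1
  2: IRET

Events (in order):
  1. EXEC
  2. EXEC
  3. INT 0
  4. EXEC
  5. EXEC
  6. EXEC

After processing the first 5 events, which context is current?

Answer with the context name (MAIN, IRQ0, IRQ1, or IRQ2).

Event 1 (EXEC): [MAIN] PC=0: INC 3 -> ACC=3
Event 2 (EXEC): [MAIN] PC=1: DEC 5 -> ACC=-2
Event 3 (INT 0): INT 0 arrives: push (MAIN, PC=2), enter IRQ0 at PC=0 (depth now 1)
Event 4 (EXEC): [IRQ0] PC=0: DEC 3 -> ACC=-5
Event 5 (EXEC): [IRQ0] PC=1: IRET -> resume MAIN at PC=2 (depth now 0)

Answer: MAIN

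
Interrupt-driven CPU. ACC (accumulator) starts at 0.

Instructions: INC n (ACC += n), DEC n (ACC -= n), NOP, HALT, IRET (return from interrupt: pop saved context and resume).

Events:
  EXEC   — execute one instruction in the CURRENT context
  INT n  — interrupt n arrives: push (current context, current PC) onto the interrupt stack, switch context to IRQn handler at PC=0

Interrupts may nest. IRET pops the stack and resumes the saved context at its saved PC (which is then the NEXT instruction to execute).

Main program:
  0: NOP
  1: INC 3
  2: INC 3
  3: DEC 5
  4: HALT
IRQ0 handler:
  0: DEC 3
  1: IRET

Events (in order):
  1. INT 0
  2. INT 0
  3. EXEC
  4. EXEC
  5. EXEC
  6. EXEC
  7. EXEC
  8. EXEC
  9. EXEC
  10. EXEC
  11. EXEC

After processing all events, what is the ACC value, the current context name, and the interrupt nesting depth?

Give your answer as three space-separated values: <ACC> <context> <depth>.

Event 1 (INT 0): INT 0 arrives: push (MAIN, PC=0), enter IRQ0 at PC=0 (depth now 1)
Event 2 (INT 0): INT 0 arrives: push (IRQ0, PC=0), enter IRQ0 at PC=0 (depth now 2)
Event 3 (EXEC): [IRQ0] PC=0: DEC 3 -> ACC=-3
Event 4 (EXEC): [IRQ0] PC=1: IRET -> resume IRQ0 at PC=0 (depth now 1)
Event 5 (EXEC): [IRQ0] PC=0: DEC 3 -> ACC=-6
Event 6 (EXEC): [IRQ0] PC=1: IRET -> resume MAIN at PC=0 (depth now 0)
Event 7 (EXEC): [MAIN] PC=0: NOP
Event 8 (EXEC): [MAIN] PC=1: INC 3 -> ACC=-3
Event 9 (EXEC): [MAIN] PC=2: INC 3 -> ACC=0
Event 10 (EXEC): [MAIN] PC=3: DEC 5 -> ACC=-5
Event 11 (EXEC): [MAIN] PC=4: HALT

Answer: -5 MAIN 0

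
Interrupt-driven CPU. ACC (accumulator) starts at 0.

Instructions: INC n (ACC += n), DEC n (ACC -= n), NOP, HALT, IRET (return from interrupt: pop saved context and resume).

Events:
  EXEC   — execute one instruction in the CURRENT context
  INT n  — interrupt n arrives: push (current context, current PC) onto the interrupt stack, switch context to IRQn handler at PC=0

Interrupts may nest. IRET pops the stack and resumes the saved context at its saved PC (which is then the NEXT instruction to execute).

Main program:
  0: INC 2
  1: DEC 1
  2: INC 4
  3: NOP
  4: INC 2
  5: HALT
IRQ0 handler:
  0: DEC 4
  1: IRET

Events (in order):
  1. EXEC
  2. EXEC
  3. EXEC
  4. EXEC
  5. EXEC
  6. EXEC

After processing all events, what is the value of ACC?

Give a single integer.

Event 1 (EXEC): [MAIN] PC=0: INC 2 -> ACC=2
Event 2 (EXEC): [MAIN] PC=1: DEC 1 -> ACC=1
Event 3 (EXEC): [MAIN] PC=2: INC 4 -> ACC=5
Event 4 (EXEC): [MAIN] PC=3: NOP
Event 5 (EXEC): [MAIN] PC=4: INC 2 -> ACC=7
Event 6 (EXEC): [MAIN] PC=5: HALT

Answer: 7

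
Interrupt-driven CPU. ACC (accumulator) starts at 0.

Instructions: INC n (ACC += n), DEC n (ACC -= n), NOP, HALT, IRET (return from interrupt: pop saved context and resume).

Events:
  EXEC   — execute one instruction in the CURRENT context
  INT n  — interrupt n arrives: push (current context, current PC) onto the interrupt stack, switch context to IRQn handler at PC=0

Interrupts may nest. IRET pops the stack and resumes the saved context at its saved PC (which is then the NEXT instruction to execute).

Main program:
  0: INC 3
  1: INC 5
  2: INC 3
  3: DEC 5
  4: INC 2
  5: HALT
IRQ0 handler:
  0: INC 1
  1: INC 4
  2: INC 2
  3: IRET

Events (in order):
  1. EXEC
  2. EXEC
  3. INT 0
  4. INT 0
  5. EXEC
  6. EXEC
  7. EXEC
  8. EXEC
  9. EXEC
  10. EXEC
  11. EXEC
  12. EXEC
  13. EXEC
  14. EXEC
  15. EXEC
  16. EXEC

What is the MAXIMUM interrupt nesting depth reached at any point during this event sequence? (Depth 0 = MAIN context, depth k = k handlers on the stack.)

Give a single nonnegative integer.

Event 1 (EXEC): [MAIN] PC=0: INC 3 -> ACC=3 [depth=0]
Event 2 (EXEC): [MAIN] PC=1: INC 5 -> ACC=8 [depth=0]
Event 3 (INT 0): INT 0 arrives: push (MAIN, PC=2), enter IRQ0 at PC=0 (depth now 1) [depth=1]
Event 4 (INT 0): INT 0 arrives: push (IRQ0, PC=0), enter IRQ0 at PC=0 (depth now 2) [depth=2]
Event 5 (EXEC): [IRQ0] PC=0: INC 1 -> ACC=9 [depth=2]
Event 6 (EXEC): [IRQ0] PC=1: INC 4 -> ACC=13 [depth=2]
Event 7 (EXEC): [IRQ0] PC=2: INC 2 -> ACC=15 [depth=2]
Event 8 (EXEC): [IRQ0] PC=3: IRET -> resume IRQ0 at PC=0 (depth now 1) [depth=1]
Event 9 (EXEC): [IRQ0] PC=0: INC 1 -> ACC=16 [depth=1]
Event 10 (EXEC): [IRQ0] PC=1: INC 4 -> ACC=20 [depth=1]
Event 11 (EXEC): [IRQ0] PC=2: INC 2 -> ACC=22 [depth=1]
Event 12 (EXEC): [IRQ0] PC=3: IRET -> resume MAIN at PC=2 (depth now 0) [depth=0]
Event 13 (EXEC): [MAIN] PC=2: INC 3 -> ACC=25 [depth=0]
Event 14 (EXEC): [MAIN] PC=3: DEC 5 -> ACC=20 [depth=0]
Event 15 (EXEC): [MAIN] PC=4: INC 2 -> ACC=22 [depth=0]
Event 16 (EXEC): [MAIN] PC=5: HALT [depth=0]
Max depth observed: 2

Answer: 2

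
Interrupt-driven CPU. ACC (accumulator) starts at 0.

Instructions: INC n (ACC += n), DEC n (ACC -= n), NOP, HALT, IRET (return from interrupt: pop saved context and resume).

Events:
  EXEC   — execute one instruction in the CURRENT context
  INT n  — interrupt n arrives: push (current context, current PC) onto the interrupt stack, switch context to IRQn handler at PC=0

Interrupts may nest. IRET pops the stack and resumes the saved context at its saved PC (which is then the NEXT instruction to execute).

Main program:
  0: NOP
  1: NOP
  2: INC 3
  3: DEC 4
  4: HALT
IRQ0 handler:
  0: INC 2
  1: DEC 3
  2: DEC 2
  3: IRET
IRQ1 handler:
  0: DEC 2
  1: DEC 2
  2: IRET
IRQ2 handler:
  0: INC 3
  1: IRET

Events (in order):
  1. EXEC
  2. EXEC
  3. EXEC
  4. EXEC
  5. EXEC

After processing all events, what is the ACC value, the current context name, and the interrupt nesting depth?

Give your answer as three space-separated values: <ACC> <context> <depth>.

Answer: -1 MAIN 0

Derivation:
Event 1 (EXEC): [MAIN] PC=0: NOP
Event 2 (EXEC): [MAIN] PC=1: NOP
Event 3 (EXEC): [MAIN] PC=2: INC 3 -> ACC=3
Event 4 (EXEC): [MAIN] PC=3: DEC 4 -> ACC=-1
Event 5 (EXEC): [MAIN] PC=4: HALT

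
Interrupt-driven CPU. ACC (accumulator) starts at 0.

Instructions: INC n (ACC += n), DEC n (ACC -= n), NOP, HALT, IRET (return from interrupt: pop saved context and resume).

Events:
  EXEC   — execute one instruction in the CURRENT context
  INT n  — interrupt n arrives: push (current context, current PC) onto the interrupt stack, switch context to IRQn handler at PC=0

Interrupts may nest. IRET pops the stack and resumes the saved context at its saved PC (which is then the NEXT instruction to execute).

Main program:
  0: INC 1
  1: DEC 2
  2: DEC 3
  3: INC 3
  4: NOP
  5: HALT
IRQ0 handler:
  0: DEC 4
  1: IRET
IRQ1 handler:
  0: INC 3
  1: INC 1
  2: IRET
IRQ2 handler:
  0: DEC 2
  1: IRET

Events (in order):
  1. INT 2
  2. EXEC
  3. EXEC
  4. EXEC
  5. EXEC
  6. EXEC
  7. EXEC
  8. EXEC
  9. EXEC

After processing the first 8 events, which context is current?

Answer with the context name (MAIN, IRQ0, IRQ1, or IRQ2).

Event 1 (INT 2): INT 2 arrives: push (MAIN, PC=0), enter IRQ2 at PC=0 (depth now 1)
Event 2 (EXEC): [IRQ2] PC=0: DEC 2 -> ACC=-2
Event 3 (EXEC): [IRQ2] PC=1: IRET -> resume MAIN at PC=0 (depth now 0)
Event 4 (EXEC): [MAIN] PC=0: INC 1 -> ACC=-1
Event 5 (EXEC): [MAIN] PC=1: DEC 2 -> ACC=-3
Event 6 (EXEC): [MAIN] PC=2: DEC 3 -> ACC=-6
Event 7 (EXEC): [MAIN] PC=3: INC 3 -> ACC=-3
Event 8 (EXEC): [MAIN] PC=4: NOP

Answer: MAIN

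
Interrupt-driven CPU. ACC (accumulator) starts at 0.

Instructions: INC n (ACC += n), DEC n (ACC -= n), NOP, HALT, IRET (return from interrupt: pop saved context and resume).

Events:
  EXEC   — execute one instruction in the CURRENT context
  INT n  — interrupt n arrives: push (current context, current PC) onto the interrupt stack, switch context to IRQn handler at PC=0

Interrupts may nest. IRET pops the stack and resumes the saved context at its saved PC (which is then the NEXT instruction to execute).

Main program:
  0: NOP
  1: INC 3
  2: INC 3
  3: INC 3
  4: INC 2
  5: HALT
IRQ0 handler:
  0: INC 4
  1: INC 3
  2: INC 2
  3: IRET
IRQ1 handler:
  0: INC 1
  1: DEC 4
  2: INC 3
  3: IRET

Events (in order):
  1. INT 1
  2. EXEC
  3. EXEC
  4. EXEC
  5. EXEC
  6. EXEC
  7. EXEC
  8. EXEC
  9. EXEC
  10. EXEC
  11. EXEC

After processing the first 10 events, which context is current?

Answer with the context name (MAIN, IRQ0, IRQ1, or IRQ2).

Answer: MAIN

Derivation:
Event 1 (INT 1): INT 1 arrives: push (MAIN, PC=0), enter IRQ1 at PC=0 (depth now 1)
Event 2 (EXEC): [IRQ1] PC=0: INC 1 -> ACC=1
Event 3 (EXEC): [IRQ1] PC=1: DEC 4 -> ACC=-3
Event 4 (EXEC): [IRQ1] PC=2: INC 3 -> ACC=0
Event 5 (EXEC): [IRQ1] PC=3: IRET -> resume MAIN at PC=0 (depth now 0)
Event 6 (EXEC): [MAIN] PC=0: NOP
Event 7 (EXEC): [MAIN] PC=1: INC 3 -> ACC=3
Event 8 (EXEC): [MAIN] PC=2: INC 3 -> ACC=6
Event 9 (EXEC): [MAIN] PC=3: INC 3 -> ACC=9
Event 10 (EXEC): [MAIN] PC=4: INC 2 -> ACC=11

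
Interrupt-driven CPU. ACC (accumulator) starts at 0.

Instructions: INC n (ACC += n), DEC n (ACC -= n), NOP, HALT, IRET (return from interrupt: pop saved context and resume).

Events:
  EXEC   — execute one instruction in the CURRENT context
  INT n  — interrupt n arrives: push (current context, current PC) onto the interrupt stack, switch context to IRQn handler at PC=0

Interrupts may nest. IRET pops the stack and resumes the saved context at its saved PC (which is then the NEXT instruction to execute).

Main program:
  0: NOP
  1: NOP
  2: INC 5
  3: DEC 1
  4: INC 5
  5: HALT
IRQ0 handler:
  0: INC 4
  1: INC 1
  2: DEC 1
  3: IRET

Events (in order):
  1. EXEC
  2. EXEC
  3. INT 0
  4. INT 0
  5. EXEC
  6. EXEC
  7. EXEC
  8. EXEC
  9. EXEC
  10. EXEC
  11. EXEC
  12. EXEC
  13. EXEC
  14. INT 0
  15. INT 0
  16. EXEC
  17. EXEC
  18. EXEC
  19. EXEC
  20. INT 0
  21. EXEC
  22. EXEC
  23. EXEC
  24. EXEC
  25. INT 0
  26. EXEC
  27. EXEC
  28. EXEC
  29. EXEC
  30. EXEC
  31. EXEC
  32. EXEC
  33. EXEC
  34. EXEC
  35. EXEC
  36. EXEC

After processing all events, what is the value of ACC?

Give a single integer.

Answer: 33

Derivation:
Event 1 (EXEC): [MAIN] PC=0: NOP
Event 2 (EXEC): [MAIN] PC=1: NOP
Event 3 (INT 0): INT 0 arrives: push (MAIN, PC=2), enter IRQ0 at PC=0 (depth now 1)
Event 4 (INT 0): INT 0 arrives: push (IRQ0, PC=0), enter IRQ0 at PC=0 (depth now 2)
Event 5 (EXEC): [IRQ0] PC=0: INC 4 -> ACC=4
Event 6 (EXEC): [IRQ0] PC=1: INC 1 -> ACC=5
Event 7 (EXEC): [IRQ0] PC=2: DEC 1 -> ACC=4
Event 8 (EXEC): [IRQ0] PC=3: IRET -> resume IRQ0 at PC=0 (depth now 1)
Event 9 (EXEC): [IRQ0] PC=0: INC 4 -> ACC=8
Event 10 (EXEC): [IRQ0] PC=1: INC 1 -> ACC=9
Event 11 (EXEC): [IRQ0] PC=2: DEC 1 -> ACC=8
Event 12 (EXEC): [IRQ0] PC=3: IRET -> resume MAIN at PC=2 (depth now 0)
Event 13 (EXEC): [MAIN] PC=2: INC 5 -> ACC=13
Event 14 (INT 0): INT 0 arrives: push (MAIN, PC=3), enter IRQ0 at PC=0 (depth now 1)
Event 15 (INT 0): INT 0 arrives: push (IRQ0, PC=0), enter IRQ0 at PC=0 (depth now 2)
Event 16 (EXEC): [IRQ0] PC=0: INC 4 -> ACC=17
Event 17 (EXEC): [IRQ0] PC=1: INC 1 -> ACC=18
Event 18 (EXEC): [IRQ0] PC=2: DEC 1 -> ACC=17
Event 19 (EXEC): [IRQ0] PC=3: IRET -> resume IRQ0 at PC=0 (depth now 1)
Event 20 (INT 0): INT 0 arrives: push (IRQ0, PC=0), enter IRQ0 at PC=0 (depth now 2)
Event 21 (EXEC): [IRQ0] PC=0: INC 4 -> ACC=21
Event 22 (EXEC): [IRQ0] PC=1: INC 1 -> ACC=22
Event 23 (EXEC): [IRQ0] PC=2: DEC 1 -> ACC=21
Event 24 (EXEC): [IRQ0] PC=3: IRET -> resume IRQ0 at PC=0 (depth now 1)
Event 25 (INT 0): INT 0 arrives: push (IRQ0, PC=0), enter IRQ0 at PC=0 (depth now 2)
Event 26 (EXEC): [IRQ0] PC=0: INC 4 -> ACC=25
Event 27 (EXEC): [IRQ0] PC=1: INC 1 -> ACC=26
Event 28 (EXEC): [IRQ0] PC=2: DEC 1 -> ACC=25
Event 29 (EXEC): [IRQ0] PC=3: IRET -> resume IRQ0 at PC=0 (depth now 1)
Event 30 (EXEC): [IRQ0] PC=0: INC 4 -> ACC=29
Event 31 (EXEC): [IRQ0] PC=1: INC 1 -> ACC=30
Event 32 (EXEC): [IRQ0] PC=2: DEC 1 -> ACC=29
Event 33 (EXEC): [IRQ0] PC=3: IRET -> resume MAIN at PC=3 (depth now 0)
Event 34 (EXEC): [MAIN] PC=3: DEC 1 -> ACC=28
Event 35 (EXEC): [MAIN] PC=4: INC 5 -> ACC=33
Event 36 (EXEC): [MAIN] PC=5: HALT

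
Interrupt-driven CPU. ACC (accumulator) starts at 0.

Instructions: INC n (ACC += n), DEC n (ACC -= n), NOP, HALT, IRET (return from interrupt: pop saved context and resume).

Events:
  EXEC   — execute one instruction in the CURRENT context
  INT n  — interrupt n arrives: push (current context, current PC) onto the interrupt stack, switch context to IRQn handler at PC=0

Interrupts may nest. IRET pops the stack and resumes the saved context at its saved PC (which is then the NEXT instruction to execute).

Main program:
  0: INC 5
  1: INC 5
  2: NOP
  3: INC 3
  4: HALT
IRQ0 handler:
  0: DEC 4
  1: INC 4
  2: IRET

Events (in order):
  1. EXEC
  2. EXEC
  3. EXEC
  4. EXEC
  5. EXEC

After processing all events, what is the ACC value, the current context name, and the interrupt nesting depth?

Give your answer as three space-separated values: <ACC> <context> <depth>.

Answer: 13 MAIN 0

Derivation:
Event 1 (EXEC): [MAIN] PC=0: INC 5 -> ACC=5
Event 2 (EXEC): [MAIN] PC=1: INC 5 -> ACC=10
Event 3 (EXEC): [MAIN] PC=2: NOP
Event 4 (EXEC): [MAIN] PC=3: INC 3 -> ACC=13
Event 5 (EXEC): [MAIN] PC=4: HALT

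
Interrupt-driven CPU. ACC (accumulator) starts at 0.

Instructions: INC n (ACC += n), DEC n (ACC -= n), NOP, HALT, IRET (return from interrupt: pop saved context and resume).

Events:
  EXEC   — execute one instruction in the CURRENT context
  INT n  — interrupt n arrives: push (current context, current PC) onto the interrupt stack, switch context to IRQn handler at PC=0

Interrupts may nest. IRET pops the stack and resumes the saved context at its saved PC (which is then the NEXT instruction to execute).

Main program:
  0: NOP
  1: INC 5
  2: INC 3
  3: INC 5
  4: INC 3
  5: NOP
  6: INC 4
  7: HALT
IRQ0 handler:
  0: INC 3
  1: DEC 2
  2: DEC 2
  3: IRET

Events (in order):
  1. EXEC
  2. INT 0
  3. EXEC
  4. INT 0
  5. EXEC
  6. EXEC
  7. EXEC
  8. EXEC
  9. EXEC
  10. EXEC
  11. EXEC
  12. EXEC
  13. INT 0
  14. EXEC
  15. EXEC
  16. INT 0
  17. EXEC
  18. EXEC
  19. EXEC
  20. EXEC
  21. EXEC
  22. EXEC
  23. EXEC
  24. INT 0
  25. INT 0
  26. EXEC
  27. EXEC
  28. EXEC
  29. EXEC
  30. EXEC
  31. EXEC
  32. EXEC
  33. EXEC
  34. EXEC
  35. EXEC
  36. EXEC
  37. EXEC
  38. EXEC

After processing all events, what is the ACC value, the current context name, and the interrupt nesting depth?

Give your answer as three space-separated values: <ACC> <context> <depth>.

Answer: 14 MAIN 0

Derivation:
Event 1 (EXEC): [MAIN] PC=0: NOP
Event 2 (INT 0): INT 0 arrives: push (MAIN, PC=1), enter IRQ0 at PC=0 (depth now 1)
Event 3 (EXEC): [IRQ0] PC=0: INC 3 -> ACC=3
Event 4 (INT 0): INT 0 arrives: push (IRQ0, PC=1), enter IRQ0 at PC=0 (depth now 2)
Event 5 (EXEC): [IRQ0] PC=0: INC 3 -> ACC=6
Event 6 (EXEC): [IRQ0] PC=1: DEC 2 -> ACC=4
Event 7 (EXEC): [IRQ0] PC=2: DEC 2 -> ACC=2
Event 8 (EXEC): [IRQ0] PC=3: IRET -> resume IRQ0 at PC=1 (depth now 1)
Event 9 (EXEC): [IRQ0] PC=1: DEC 2 -> ACC=0
Event 10 (EXEC): [IRQ0] PC=2: DEC 2 -> ACC=-2
Event 11 (EXEC): [IRQ0] PC=3: IRET -> resume MAIN at PC=1 (depth now 0)
Event 12 (EXEC): [MAIN] PC=1: INC 5 -> ACC=3
Event 13 (INT 0): INT 0 arrives: push (MAIN, PC=2), enter IRQ0 at PC=0 (depth now 1)
Event 14 (EXEC): [IRQ0] PC=0: INC 3 -> ACC=6
Event 15 (EXEC): [IRQ0] PC=1: DEC 2 -> ACC=4
Event 16 (INT 0): INT 0 arrives: push (IRQ0, PC=2), enter IRQ0 at PC=0 (depth now 2)
Event 17 (EXEC): [IRQ0] PC=0: INC 3 -> ACC=7
Event 18 (EXEC): [IRQ0] PC=1: DEC 2 -> ACC=5
Event 19 (EXEC): [IRQ0] PC=2: DEC 2 -> ACC=3
Event 20 (EXEC): [IRQ0] PC=3: IRET -> resume IRQ0 at PC=2 (depth now 1)
Event 21 (EXEC): [IRQ0] PC=2: DEC 2 -> ACC=1
Event 22 (EXEC): [IRQ0] PC=3: IRET -> resume MAIN at PC=2 (depth now 0)
Event 23 (EXEC): [MAIN] PC=2: INC 3 -> ACC=4
Event 24 (INT 0): INT 0 arrives: push (MAIN, PC=3), enter IRQ0 at PC=0 (depth now 1)
Event 25 (INT 0): INT 0 arrives: push (IRQ0, PC=0), enter IRQ0 at PC=0 (depth now 2)
Event 26 (EXEC): [IRQ0] PC=0: INC 3 -> ACC=7
Event 27 (EXEC): [IRQ0] PC=1: DEC 2 -> ACC=5
Event 28 (EXEC): [IRQ0] PC=2: DEC 2 -> ACC=3
Event 29 (EXEC): [IRQ0] PC=3: IRET -> resume IRQ0 at PC=0 (depth now 1)
Event 30 (EXEC): [IRQ0] PC=0: INC 3 -> ACC=6
Event 31 (EXEC): [IRQ0] PC=1: DEC 2 -> ACC=4
Event 32 (EXEC): [IRQ0] PC=2: DEC 2 -> ACC=2
Event 33 (EXEC): [IRQ0] PC=3: IRET -> resume MAIN at PC=3 (depth now 0)
Event 34 (EXEC): [MAIN] PC=3: INC 5 -> ACC=7
Event 35 (EXEC): [MAIN] PC=4: INC 3 -> ACC=10
Event 36 (EXEC): [MAIN] PC=5: NOP
Event 37 (EXEC): [MAIN] PC=6: INC 4 -> ACC=14
Event 38 (EXEC): [MAIN] PC=7: HALT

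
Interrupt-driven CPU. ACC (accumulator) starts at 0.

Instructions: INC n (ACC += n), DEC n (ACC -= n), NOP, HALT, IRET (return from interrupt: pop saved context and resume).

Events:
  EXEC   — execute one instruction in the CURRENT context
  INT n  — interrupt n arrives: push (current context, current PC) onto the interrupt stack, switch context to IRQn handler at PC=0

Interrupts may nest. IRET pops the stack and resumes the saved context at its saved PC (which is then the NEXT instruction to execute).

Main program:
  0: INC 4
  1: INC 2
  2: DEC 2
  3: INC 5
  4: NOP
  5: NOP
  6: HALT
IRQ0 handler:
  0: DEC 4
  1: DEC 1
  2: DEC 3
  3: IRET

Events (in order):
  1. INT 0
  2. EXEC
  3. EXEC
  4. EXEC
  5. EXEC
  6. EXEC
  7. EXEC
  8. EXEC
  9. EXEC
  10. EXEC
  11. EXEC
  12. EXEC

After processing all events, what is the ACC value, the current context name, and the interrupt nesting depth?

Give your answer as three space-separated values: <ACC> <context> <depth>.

Event 1 (INT 0): INT 0 arrives: push (MAIN, PC=0), enter IRQ0 at PC=0 (depth now 1)
Event 2 (EXEC): [IRQ0] PC=0: DEC 4 -> ACC=-4
Event 3 (EXEC): [IRQ0] PC=1: DEC 1 -> ACC=-5
Event 4 (EXEC): [IRQ0] PC=2: DEC 3 -> ACC=-8
Event 5 (EXEC): [IRQ0] PC=3: IRET -> resume MAIN at PC=0 (depth now 0)
Event 6 (EXEC): [MAIN] PC=0: INC 4 -> ACC=-4
Event 7 (EXEC): [MAIN] PC=1: INC 2 -> ACC=-2
Event 8 (EXEC): [MAIN] PC=2: DEC 2 -> ACC=-4
Event 9 (EXEC): [MAIN] PC=3: INC 5 -> ACC=1
Event 10 (EXEC): [MAIN] PC=4: NOP
Event 11 (EXEC): [MAIN] PC=5: NOP
Event 12 (EXEC): [MAIN] PC=6: HALT

Answer: 1 MAIN 0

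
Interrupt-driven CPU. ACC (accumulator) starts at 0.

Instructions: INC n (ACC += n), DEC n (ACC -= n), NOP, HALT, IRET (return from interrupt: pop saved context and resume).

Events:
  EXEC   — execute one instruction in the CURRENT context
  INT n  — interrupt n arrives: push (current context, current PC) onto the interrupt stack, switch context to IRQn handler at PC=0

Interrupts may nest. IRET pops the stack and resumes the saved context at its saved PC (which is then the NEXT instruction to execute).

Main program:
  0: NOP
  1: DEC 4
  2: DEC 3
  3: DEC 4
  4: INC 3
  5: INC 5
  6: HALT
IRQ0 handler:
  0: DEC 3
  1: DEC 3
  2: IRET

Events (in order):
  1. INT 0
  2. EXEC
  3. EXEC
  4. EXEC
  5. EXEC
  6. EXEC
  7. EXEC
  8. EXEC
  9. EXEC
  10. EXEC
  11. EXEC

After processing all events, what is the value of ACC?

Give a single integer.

Event 1 (INT 0): INT 0 arrives: push (MAIN, PC=0), enter IRQ0 at PC=0 (depth now 1)
Event 2 (EXEC): [IRQ0] PC=0: DEC 3 -> ACC=-3
Event 3 (EXEC): [IRQ0] PC=1: DEC 3 -> ACC=-6
Event 4 (EXEC): [IRQ0] PC=2: IRET -> resume MAIN at PC=0 (depth now 0)
Event 5 (EXEC): [MAIN] PC=0: NOP
Event 6 (EXEC): [MAIN] PC=1: DEC 4 -> ACC=-10
Event 7 (EXEC): [MAIN] PC=2: DEC 3 -> ACC=-13
Event 8 (EXEC): [MAIN] PC=3: DEC 4 -> ACC=-17
Event 9 (EXEC): [MAIN] PC=4: INC 3 -> ACC=-14
Event 10 (EXEC): [MAIN] PC=5: INC 5 -> ACC=-9
Event 11 (EXEC): [MAIN] PC=6: HALT

Answer: -9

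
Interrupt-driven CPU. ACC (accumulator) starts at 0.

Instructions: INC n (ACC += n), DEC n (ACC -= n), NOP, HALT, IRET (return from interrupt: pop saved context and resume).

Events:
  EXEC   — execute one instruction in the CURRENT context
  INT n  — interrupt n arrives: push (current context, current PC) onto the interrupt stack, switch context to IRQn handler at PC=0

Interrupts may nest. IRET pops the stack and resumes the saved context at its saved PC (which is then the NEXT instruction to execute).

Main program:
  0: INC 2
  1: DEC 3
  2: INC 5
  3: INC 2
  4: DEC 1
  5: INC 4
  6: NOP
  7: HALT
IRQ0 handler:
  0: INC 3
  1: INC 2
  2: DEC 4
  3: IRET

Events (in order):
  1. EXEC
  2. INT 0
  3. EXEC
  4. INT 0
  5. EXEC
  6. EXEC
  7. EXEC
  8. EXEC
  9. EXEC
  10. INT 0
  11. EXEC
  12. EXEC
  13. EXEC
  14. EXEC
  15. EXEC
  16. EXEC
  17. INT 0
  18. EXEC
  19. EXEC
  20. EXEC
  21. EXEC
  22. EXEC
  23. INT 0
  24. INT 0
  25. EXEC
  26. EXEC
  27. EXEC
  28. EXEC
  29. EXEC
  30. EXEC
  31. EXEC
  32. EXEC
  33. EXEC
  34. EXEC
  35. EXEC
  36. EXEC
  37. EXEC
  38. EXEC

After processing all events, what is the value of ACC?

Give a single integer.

Event 1 (EXEC): [MAIN] PC=0: INC 2 -> ACC=2
Event 2 (INT 0): INT 0 arrives: push (MAIN, PC=1), enter IRQ0 at PC=0 (depth now 1)
Event 3 (EXEC): [IRQ0] PC=0: INC 3 -> ACC=5
Event 4 (INT 0): INT 0 arrives: push (IRQ0, PC=1), enter IRQ0 at PC=0 (depth now 2)
Event 5 (EXEC): [IRQ0] PC=0: INC 3 -> ACC=8
Event 6 (EXEC): [IRQ0] PC=1: INC 2 -> ACC=10
Event 7 (EXEC): [IRQ0] PC=2: DEC 4 -> ACC=6
Event 8 (EXEC): [IRQ0] PC=3: IRET -> resume IRQ0 at PC=1 (depth now 1)
Event 9 (EXEC): [IRQ0] PC=1: INC 2 -> ACC=8
Event 10 (INT 0): INT 0 arrives: push (IRQ0, PC=2), enter IRQ0 at PC=0 (depth now 2)
Event 11 (EXEC): [IRQ0] PC=0: INC 3 -> ACC=11
Event 12 (EXEC): [IRQ0] PC=1: INC 2 -> ACC=13
Event 13 (EXEC): [IRQ0] PC=2: DEC 4 -> ACC=9
Event 14 (EXEC): [IRQ0] PC=3: IRET -> resume IRQ0 at PC=2 (depth now 1)
Event 15 (EXEC): [IRQ0] PC=2: DEC 4 -> ACC=5
Event 16 (EXEC): [IRQ0] PC=3: IRET -> resume MAIN at PC=1 (depth now 0)
Event 17 (INT 0): INT 0 arrives: push (MAIN, PC=1), enter IRQ0 at PC=0 (depth now 1)
Event 18 (EXEC): [IRQ0] PC=0: INC 3 -> ACC=8
Event 19 (EXEC): [IRQ0] PC=1: INC 2 -> ACC=10
Event 20 (EXEC): [IRQ0] PC=2: DEC 4 -> ACC=6
Event 21 (EXEC): [IRQ0] PC=3: IRET -> resume MAIN at PC=1 (depth now 0)
Event 22 (EXEC): [MAIN] PC=1: DEC 3 -> ACC=3
Event 23 (INT 0): INT 0 arrives: push (MAIN, PC=2), enter IRQ0 at PC=0 (depth now 1)
Event 24 (INT 0): INT 0 arrives: push (IRQ0, PC=0), enter IRQ0 at PC=0 (depth now 2)
Event 25 (EXEC): [IRQ0] PC=0: INC 3 -> ACC=6
Event 26 (EXEC): [IRQ0] PC=1: INC 2 -> ACC=8
Event 27 (EXEC): [IRQ0] PC=2: DEC 4 -> ACC=4
Event 28 (EXEC): [IRQ0] PC=3: IRET -> resume IRQ0 at PC=0 (depth now 1)
Event 29 (EXEC): [IRQ0] PC=0: INC 3 -> ACC=7
Event 30 (EXEC): [IRQ0] PC=1: INC 2 -> ACC=9
Event 31 (EXEC): [IRQ0] PC=2: DEC 4 -> ACC=5
Event 32 (EXEC): [IRQ0] PC=3: IRET -> resume MAIN at PC=2 (depth now 0)
Event 33 (EXEC): [MAIN] PC=2: INC 5 -> ACC=10
Event 34 (EXEC): [MAIN] PC=3: INC 2 -> ACC=12
Event 35 (EXEC): [MAIN] PC=4: DEC 1 -> ACC=11
Event 36 (EXEC): [MAIN] PC=5: INC 4 -> ACC=15
Event 37 (EXEC): [MAIN] PC=6: NOP
Event 38 (EXEC): [MAIN] PC=7: HALT

Answer: 15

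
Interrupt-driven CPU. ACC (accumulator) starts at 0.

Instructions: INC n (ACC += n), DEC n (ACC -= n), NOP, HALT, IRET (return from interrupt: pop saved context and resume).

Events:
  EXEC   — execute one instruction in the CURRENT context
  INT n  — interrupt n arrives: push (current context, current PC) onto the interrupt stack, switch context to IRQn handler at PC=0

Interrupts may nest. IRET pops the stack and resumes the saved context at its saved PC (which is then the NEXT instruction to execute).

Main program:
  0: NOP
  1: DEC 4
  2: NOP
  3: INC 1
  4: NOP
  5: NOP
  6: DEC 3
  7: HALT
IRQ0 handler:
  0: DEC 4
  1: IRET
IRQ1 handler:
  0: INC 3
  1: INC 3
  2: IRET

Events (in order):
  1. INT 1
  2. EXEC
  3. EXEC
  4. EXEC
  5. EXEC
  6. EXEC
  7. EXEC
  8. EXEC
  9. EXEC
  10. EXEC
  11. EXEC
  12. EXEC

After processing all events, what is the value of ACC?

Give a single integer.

Answer: 0

Derivation:
Event 1 (INT 1): INT 1 arrives: push (MAIN, PC=0), enter IRQ1 at PC=0 (depth now 1)
Event 2 (EXEC): [IRQ1] PC=0: INC 3 -> ACC=3
Event 3 (EXEC): [IRQ1] PC=1: INC 3 -> ACC=6
Event 4 (EXEC): [IRQ1] PC=2: IRET -> resume MAIN at PC=0 (depth now 0)
Event 5 (EXEC): [MAIN] PC=0: NOP
Event 6 (EXEC): [MAIN] PC=1: DEC 4 -> ACC=2
Event 7 (EXEC): [MAIN] PC=2: NOP
Event 8 (EXEC): [MAIN] PC=3: INC 1 -> ACC=3
Event 9 (EXEC): [MAIN] PC=4: NOP
Event 10 (EXEC): [MAIN] PC=5: NOP
Event 11 (EXEC): [MAIN] PC=6: DEC 3 -> ACC=0
Event 12 (EXEC): [MAIN] PC=7: HALT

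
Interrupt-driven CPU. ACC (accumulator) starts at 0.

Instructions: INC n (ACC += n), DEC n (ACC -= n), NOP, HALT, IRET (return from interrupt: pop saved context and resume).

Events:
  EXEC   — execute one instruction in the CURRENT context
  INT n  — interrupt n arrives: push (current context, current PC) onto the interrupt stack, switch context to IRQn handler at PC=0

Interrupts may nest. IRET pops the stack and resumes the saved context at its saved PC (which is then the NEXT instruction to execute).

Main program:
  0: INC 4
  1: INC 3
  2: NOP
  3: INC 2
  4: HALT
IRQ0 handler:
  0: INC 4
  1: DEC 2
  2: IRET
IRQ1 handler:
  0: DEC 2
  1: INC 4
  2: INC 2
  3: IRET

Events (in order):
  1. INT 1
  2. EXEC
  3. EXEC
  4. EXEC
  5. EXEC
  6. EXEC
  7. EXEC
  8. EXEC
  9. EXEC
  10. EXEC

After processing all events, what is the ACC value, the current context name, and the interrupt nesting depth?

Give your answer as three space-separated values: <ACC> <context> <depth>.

Event 1 (INT 1): INT 1 arrives: push (MAIN, PC=0), enter IRQ1 at PC=0 (depth now 1)
Event 2 (EXEC): [IRQ1] PC=0: DEC 2 -> ACC=-2
Event 3 (EXEC): [IRQ1] PC=1: INC 4 -> ACC=2
Event 4 (EXEC): [IRQ1] PC=2: INC 2 -> ACC=4
Event 5 (EXEC): [IRQ1] PC=3: IRET -> resume MAIN at PC=0 (depth now 0)
Event 6 (EXEC): [MAIN] PC=0: INC 4 -> ACC=8
Event 7 (EXEC): [MAIN] PC=1: INC 3 -> ACC=11
Event 8 (EXEC): [MAIN] PC=2: NOP
Event 9 (EXEC): [MAIN] PC=3: INC 2 -> ACC=13
Event 10 (EXEC): [MAIN] PC=4: HALT

Answer: 13 MAIN 0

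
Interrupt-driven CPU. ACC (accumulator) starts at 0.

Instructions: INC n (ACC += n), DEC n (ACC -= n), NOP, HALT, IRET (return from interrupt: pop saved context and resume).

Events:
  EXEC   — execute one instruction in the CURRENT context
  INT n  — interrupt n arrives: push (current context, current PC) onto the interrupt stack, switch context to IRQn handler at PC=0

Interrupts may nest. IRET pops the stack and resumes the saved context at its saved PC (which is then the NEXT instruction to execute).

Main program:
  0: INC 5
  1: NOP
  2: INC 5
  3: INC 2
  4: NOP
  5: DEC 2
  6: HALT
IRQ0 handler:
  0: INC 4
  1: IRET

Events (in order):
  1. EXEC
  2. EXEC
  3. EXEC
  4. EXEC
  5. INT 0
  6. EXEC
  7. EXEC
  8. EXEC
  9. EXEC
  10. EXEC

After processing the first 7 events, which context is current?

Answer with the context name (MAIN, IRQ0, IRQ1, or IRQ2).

Answer: MAIN

Derivation:
Event 1 (EXEC): [MAIN] PC=0: INC 5 -> ACC=5
Event 2 (EXEC): [MAIN] PC=1: NOP
Event 3 (EXEC): [MAIN] PC=2: INC 5 -> ACC=10
Event 4 (EXEC): [MAIN] PC=3: INC 2 -> ACC=12
Event 5 (INT 0): INT 0 arrives: push (MAIN, PC=4), enter IRQ0 at PC=0 (depth now 1)
Event 6 (EXEC): [IRQ0] PC=0: INC 4 -> ACC=16
Event 7 (EXEC): [IRQ0] PC=1: IRET -> resume MAIN at PC=4 (depth now 0)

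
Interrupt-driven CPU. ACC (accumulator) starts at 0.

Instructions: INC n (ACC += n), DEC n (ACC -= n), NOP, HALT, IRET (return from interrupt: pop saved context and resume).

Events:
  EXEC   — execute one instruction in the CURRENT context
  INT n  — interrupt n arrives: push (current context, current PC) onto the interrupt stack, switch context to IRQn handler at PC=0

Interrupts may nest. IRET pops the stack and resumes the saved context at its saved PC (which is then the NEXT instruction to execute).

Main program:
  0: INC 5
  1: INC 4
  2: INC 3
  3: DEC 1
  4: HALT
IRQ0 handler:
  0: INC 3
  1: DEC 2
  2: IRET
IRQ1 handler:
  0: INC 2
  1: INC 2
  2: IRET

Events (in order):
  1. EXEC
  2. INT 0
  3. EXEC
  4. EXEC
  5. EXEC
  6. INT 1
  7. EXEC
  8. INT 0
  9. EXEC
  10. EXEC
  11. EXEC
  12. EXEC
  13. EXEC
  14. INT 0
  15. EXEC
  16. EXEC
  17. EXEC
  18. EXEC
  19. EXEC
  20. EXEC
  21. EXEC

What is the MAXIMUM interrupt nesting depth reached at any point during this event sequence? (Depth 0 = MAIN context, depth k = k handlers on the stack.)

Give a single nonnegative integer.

Event 1 (EXEC): [MAIN] PC=0: INC 5 -> ACC=5 [depth=0]
Event 2 (INT 0): INT 0 arrives: push (MAIN, PC=1), enter IRQ0 at PC=0 (depth now 1) [depth=1]
Event 3 (EXEC): [IRQ0] PC=0: INC 3 -> ACC=8 [depth=1]
Event 4 (EXEC): [IRQ0] PC=1: DEC 2 -> ACC=6 [depth=1]
Event 5 (EXEC): [IRQ0] PC=2: IRET -> resume MAIN at PC=1 (depth now 0) [depth=0]
Event 6 (INT 1): INT 1 arrives: push (MAIN, PC=1), enter IRQ1 at PC=0 (depth now 1) [depth=1]
Event 7 (EXEC): [IRQ1] PC=0: INC 2 -> ACC=8 [depth=1]
Event 8 (INT 0): INT 0 arrives: push (IRQ1, PC=1), enter IRQ0 at PC=0 (depth now 2) [depth=2]
Event 9 (EXEC): [IRQ0] PC=0: INC 3 -> ACC=11 [depth=2]
Event 10 (EXEC): [IRQ0] PC=1: DEC 2 -> ACC=9 [depth=2]
Event 11 (EXEC): [IRQ0] PC=2: IRET -> resume IRQ1 at PC=1 (depth now 1) [depth=1]
Event 12 (EXEC): [IRQ1] PC=1: INC 2 -> ACC=11 [depth=1]
Event 13 (EXEC): [IRQ1] PC=2: IRET -> resume MAIN at PC=1 (depth now 0) [depth=0]
Event 14 (INT 0): INT 0 arrives: push (MAIN, PC=1), enter IRQ0 at PC=0 (depth now 1) [depth=1]
Event 15 (EXEC): [IRQ0] PC=0: INC 3 -> ACC=14 [depth=1]
Event 16 (EXEC): [IRQ0] PC=1: DEC 2 -> ACC=12 [depth=1]
Event 17 (EXEC): [IRQ0] PC=2: IRET -> resume MAIN at PC=1 (depth now 0) [depth=0]
Event 18 (EXEC): [MAIN] PC=1: INC 4 -> ACC=16 [depth=0]
Event 19 (EXEC): [MAIN] PC=2: INC 3 -> ACC=19 [depth=0]
Event 20 (EXEC): [MAIN] PC=3: DEC 1 -> ACC=18 [depth=0]
Event 21 (EXEC): [MAIN] PC=4: HALT [depth=0]
Max depth observed: 2

Answer: 2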